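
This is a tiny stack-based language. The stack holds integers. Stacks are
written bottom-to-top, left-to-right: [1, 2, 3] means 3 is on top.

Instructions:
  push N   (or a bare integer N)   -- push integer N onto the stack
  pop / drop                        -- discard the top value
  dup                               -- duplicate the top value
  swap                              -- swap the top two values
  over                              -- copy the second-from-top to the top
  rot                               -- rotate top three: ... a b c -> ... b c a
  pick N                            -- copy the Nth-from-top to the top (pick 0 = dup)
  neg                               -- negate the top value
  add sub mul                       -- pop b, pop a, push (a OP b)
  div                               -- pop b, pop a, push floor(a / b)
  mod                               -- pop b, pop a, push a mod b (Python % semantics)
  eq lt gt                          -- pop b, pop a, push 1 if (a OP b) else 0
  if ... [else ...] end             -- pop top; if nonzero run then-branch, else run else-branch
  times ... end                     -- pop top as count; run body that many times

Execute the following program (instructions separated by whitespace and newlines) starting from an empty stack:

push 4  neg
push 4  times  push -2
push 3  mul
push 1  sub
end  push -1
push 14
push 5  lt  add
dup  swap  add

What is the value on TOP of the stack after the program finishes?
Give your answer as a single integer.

Answer: -2

Derivation:
After 'push 4': [4]
After 'neg': [-4]
After 'push 4': [-4, 4]
After 'times': [-4]
After 'push -2': [-4, -2]
After 'push 3': [-4, -2, 3]
After 'mul': [-4, -6]
After 'push 1': [-4, -6, 1]
After 'sub': [-4, -7]
After 'push -2': [-4, -7, -2]
  ...
After 'push 1': [-4, -7, -7, -7, -6, 1]
After 'sub': [-4, -7, -7, -7, -7]
After 'push -1': [-4, -7, -7, -7, -7, -1]
After 'push 14': [-4, -7, -7, -7, -7, -1, 14]
After 'push 5': [-4, -7, -7, -7, -7, -1, 14, 5]
After 'lt': [-4, -7, -7, -7, -7, -1, 0]
After 'add': [-4, -7, -7, -7, -7, -1]
After 'dup': [-4, -7, -7, -7, -7, -1, -1]
After 'swap': [-4, -7, -7, -7, -7, -1, -1]
After 'add': [-4, -7, -7, -7, -7, -2]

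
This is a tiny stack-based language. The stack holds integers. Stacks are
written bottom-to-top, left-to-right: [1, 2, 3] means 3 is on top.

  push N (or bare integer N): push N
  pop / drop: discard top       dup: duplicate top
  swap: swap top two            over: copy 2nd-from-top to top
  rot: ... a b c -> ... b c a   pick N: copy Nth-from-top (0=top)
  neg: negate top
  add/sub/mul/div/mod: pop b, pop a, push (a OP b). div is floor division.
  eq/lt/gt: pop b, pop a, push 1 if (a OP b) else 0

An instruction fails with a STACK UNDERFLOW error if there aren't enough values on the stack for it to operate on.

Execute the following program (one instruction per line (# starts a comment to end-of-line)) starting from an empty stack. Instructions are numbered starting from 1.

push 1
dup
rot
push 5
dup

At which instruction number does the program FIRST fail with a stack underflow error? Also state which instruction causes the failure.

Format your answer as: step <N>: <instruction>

Answer: step 3: rot

Derivation:
Step 1 ('push 1'): stack = [1], depth = 1
Step 2 ('dup'): stack = [1, 1], depth = 2
Step 3 ('rot'): needs 3 value(s) but depth is 2 — STACK UNDERFLOW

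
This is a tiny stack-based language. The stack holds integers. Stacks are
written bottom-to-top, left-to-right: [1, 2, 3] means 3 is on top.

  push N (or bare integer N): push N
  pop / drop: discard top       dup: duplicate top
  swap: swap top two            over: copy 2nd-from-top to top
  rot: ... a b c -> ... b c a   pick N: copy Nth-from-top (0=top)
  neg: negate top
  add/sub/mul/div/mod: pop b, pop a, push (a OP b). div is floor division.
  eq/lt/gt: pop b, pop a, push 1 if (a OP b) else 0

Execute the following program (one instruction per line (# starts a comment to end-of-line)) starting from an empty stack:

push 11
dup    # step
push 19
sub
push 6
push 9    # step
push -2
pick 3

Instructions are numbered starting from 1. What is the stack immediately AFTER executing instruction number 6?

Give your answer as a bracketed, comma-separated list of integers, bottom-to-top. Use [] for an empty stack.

Step 1 ('push 11'): [11]
Step 2 ('dup'): [11, 11]
Step 3 ('push 19'): [11, 11, 19]
Step 4 ('sub'): [11, -8]
Step 5 ('push 6'): [11, -8, 6]
Step 6 ('push 9'): [11, -8, 6, 9]

Answer: [11, -8, 6, 9]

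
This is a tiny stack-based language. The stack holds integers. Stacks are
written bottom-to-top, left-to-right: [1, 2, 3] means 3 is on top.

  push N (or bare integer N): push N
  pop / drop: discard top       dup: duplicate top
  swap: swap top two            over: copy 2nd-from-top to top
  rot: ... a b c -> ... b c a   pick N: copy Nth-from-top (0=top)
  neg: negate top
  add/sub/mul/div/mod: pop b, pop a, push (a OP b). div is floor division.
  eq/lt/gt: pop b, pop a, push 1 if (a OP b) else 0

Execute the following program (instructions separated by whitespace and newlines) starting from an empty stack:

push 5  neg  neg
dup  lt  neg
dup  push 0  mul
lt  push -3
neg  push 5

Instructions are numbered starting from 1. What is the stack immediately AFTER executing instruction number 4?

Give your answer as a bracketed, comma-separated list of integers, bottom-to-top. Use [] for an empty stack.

Answer: [5, 5]

Derivation:
Step 1 ('push 5'): [5]
Step 2 ('neg'): [-5]
Step 3 ('neg'): [5]
Step 4 ('dup'): [5, 5]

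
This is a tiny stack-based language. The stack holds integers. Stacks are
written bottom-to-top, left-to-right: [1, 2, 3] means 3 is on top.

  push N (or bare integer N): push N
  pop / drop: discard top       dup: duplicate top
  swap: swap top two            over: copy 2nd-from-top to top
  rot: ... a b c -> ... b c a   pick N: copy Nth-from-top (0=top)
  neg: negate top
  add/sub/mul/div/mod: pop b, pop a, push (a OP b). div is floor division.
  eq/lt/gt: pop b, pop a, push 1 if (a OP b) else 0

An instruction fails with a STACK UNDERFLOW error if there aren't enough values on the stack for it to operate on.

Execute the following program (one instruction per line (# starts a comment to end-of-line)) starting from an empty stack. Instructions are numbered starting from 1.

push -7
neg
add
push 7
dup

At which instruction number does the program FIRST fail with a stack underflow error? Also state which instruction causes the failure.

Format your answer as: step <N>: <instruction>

Step 1 ('push -7'): stack = [-7], depth = 1
Step 2 ('neg'): stack = [7], depth = 1
Step 3 ('add'): needs 2 value(s) but depth is 1 — STACK UNDERFLOW

Answer: step 3: add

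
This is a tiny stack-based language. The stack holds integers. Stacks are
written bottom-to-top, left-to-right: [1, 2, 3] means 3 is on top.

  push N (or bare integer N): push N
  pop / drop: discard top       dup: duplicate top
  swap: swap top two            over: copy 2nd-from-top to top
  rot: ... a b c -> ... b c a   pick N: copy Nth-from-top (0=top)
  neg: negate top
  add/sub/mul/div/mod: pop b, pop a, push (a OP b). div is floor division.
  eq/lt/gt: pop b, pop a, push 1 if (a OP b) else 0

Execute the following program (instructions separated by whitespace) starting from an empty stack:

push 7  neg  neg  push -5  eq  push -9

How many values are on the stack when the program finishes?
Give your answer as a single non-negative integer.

Answer: 2

Derivation:
After 'push 7': stack = [7] (depth 1)
After 'neg': stack = [-7] (depth 1)
After 'neg': stack = [7] (depth 1)
After 'push -5': stack = [7, -5] (depth 2)
After 'eq': stack = [0] (depth 1)
After 'push -9': stack = [0, -9] (depth 2)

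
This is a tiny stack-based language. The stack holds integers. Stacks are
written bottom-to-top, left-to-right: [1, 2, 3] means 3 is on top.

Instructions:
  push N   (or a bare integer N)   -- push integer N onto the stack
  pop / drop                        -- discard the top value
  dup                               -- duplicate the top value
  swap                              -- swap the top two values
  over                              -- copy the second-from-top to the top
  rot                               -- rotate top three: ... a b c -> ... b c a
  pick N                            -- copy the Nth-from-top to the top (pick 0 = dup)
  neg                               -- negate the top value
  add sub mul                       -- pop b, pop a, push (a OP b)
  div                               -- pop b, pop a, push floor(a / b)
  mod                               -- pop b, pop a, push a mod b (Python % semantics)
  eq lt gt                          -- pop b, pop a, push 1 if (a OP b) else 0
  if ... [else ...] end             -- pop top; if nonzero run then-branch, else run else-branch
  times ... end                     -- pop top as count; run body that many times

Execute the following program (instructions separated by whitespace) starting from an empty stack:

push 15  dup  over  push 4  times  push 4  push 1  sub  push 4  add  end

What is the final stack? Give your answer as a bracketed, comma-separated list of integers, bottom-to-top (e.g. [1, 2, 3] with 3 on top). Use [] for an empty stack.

Answer: [15, 15, 15, 7, 7, 7, 7]

Derivation:
After 'push 15': [15]
After 'dup': [15, 15]
After 'over': [15, 15, 15]
After 'push 4': [15, 15, 15, 4]
After 'times': [15, 15, 15]
After 'push 4': [15, 15, 15, 4]
After 'push 1': [15, 15, 15, 4, 1]
After 'sub': [15, 15, 15, 3]
After 'push 4': [15, 15, 15, 3, 4]
After 'add': [15, 15, 15, 7]
After 'push 4': [15, 15, 15, 7, 4]
After 'push 1': [15, 15, 15, 7, 4, 1]
After 'sub': [15, 15, 15, 7, 3]
After 'push 4': [15, 15, 15, 7, 3, 4]
After 'add': [15, 15, 15, 7, 7]
After 'push 4': [15, 15, 15, 7, 7, 4]
After 'push 1': [15, 15, 15, 7, 7, 4, 1]
After 'sub': [15, 15, 15, 7, 7, 3]
After 'push 4': [15, 15, 15, 7, 7, 3, 4]
After 'add': [15, 15, 15, 7, 7, 7]
After 'push 4': [15, 15, 15, 7, 7, 7, 4]
After 'push 1': [15, 15, 15, 7, 7, 7, 4, 1]
After 'sub': [15, 15, 15, 7, 7, 7, 3]
After 'push 4': [15, 15, 15, 7, 7, 7, 3, 4]
After 'add': [15, 15, 15, 7, 7, 7, 7]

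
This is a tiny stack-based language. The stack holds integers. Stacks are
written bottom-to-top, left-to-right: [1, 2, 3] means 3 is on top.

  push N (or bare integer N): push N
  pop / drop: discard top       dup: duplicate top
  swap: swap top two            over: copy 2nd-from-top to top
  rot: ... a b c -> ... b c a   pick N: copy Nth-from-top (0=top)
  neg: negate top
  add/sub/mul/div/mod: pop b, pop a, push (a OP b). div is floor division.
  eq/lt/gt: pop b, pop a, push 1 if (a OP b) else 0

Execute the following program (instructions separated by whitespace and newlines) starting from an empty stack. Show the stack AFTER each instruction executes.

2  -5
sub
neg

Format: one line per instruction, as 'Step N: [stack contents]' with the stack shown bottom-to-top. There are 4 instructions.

Step 1: [2]
Step 2: [2, -5]
Step 3: [7]
Step 4: [-7]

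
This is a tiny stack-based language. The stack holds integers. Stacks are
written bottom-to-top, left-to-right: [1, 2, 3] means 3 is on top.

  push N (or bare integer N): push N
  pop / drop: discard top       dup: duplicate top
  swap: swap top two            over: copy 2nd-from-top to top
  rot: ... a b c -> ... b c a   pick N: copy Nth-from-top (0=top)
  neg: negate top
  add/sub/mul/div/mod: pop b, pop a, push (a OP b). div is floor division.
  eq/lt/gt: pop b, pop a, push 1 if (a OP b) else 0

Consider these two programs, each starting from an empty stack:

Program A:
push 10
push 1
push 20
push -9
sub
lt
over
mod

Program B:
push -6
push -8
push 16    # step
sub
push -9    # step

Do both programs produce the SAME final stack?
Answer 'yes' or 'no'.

Answer: no

Derivation:
Program A trace:
  After 'push 10': [10]
  After 'push 1': [10, 1]
  After 'push 20': [10, 1, 20]
  After 'push -9': [10, 1, 20, -9]
  After 'sub': [10, 1, 29]
  After 'lt': [10, 1]
  After 'over': [10, 1, 10]
  After 'mod': [10, 1]
Program A final stack: [10, 1]

Program B trace:
  After 'push -6': [-6]
  After 'push -8': [-6, -8]
  After 'push 16': [-6, -8, 16]
  After 'sub': [-6, -24]
  After 'push -9': [-6, -24, -9]
Program B final stack: [-6, -24, -9]
Same: no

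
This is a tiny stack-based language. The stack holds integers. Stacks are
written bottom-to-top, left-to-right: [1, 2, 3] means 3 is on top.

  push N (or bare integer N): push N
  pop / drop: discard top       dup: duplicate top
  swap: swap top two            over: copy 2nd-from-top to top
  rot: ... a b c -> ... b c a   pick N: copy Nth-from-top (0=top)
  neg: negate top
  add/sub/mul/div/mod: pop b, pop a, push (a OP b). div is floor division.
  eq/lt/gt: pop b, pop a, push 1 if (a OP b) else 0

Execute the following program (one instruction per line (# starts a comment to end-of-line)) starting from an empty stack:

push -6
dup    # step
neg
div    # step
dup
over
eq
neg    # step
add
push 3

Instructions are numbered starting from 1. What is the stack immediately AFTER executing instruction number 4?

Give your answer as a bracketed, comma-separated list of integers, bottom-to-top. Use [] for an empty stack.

Answer: [-1]

Derivation:
Step 1 ('push -6'): [-6]
Step 2 ('dup'): [-6, -6]
Step 3 ('neg'): [-6, 6]
Step 4 ('div'): [-1]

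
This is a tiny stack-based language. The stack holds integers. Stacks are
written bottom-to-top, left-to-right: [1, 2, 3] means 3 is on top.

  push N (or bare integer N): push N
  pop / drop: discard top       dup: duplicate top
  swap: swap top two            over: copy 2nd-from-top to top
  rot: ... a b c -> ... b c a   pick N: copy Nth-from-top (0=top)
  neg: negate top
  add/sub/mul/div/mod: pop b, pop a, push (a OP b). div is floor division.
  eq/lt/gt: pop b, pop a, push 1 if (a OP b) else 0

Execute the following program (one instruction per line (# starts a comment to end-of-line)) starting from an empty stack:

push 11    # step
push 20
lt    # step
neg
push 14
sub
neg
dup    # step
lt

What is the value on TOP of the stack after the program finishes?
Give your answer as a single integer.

Answer: 0

Derivation:
After 'push 11': [11]
After 'push 20': [11, 20]
After 'lt': [1]
After 'neg': [-1]
After 'push 14': [-1, 14]
After 'sub': [-15]
After 'neg': [15]
After 'dup': [15, 15]
After 'lt': [0]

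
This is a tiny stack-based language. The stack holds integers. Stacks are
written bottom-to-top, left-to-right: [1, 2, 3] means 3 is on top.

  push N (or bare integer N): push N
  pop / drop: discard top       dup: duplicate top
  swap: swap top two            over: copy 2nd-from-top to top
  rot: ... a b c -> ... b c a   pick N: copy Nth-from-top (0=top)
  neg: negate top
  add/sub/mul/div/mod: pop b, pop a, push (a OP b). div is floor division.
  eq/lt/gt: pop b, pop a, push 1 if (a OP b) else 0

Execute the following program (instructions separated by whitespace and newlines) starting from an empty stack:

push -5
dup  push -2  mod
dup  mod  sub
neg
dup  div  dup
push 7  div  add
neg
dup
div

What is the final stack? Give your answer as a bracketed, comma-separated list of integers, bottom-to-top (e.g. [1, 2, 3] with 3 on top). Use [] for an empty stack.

After 'push -5': [-5]
After 'dup': [-5, -5]
After 'push -2': [-5, -5, -2]
After 'mod': [-5, -1]
After 'dup': [-5, -1, -1]
After 'mod': [-5, 0]
After 'sub': [-5]
After 'neg': [5]
After 'dup': [5, 5]
After 'div': [1]
After 'dup': [1, 1]
After 'push 7': [1, 1, 7]
After 'div': [1, 0]
After 'add': [1]
After 'neg': [-1]
After 'dup': [-1, -1]
After 'div': [1]

Answer: [1]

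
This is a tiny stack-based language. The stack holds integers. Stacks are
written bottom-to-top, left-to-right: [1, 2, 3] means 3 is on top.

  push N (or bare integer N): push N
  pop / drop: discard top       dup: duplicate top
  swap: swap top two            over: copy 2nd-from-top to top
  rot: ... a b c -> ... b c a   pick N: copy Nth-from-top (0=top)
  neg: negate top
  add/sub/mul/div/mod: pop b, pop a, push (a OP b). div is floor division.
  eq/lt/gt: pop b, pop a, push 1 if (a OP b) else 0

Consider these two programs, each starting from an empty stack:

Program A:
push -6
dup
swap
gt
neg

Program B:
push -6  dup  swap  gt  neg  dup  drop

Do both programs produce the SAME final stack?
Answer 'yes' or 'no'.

Answer: yes

Derivation:
Program A trace:
  After 'push -6': [-6]
  After 'dup': [-6, -6]
  After 'swap': [-6, -6]
  After 'gt': [0]
  After 'neg': [0]
Program A final stack: [0]

Program B trace:
  After 'push -6': [-6]
  After 'dup': [-6, -6]
  After 'swap': [-6, -6]
  After 'gt': [0]
  After 'neg': [0]
  After 'dup': [0, 0]
  After 'drop': [0]
Program B final stack: [0]
Same: yes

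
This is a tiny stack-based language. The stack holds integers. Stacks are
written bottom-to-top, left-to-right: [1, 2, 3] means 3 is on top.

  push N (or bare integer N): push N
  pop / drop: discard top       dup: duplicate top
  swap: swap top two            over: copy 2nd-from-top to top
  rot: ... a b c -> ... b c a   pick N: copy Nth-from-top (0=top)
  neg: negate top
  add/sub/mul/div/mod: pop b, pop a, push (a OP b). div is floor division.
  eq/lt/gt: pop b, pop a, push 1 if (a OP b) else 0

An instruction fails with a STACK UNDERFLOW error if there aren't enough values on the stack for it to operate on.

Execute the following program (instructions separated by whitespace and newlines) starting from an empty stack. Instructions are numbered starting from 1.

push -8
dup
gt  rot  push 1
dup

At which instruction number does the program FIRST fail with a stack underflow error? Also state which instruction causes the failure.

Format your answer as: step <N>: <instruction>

Step 1 ('push -8'): stack = [-8], depth = 1
Step 2 ('dup'): stack = [-8, -8], depth = 2
Step 3 ('gt'): stack = [0], depth = 1
Step 4 ('rot'): needs 3 value(s) but depth is 1 — STACK UNDERFLOW

Answer: step 4: rot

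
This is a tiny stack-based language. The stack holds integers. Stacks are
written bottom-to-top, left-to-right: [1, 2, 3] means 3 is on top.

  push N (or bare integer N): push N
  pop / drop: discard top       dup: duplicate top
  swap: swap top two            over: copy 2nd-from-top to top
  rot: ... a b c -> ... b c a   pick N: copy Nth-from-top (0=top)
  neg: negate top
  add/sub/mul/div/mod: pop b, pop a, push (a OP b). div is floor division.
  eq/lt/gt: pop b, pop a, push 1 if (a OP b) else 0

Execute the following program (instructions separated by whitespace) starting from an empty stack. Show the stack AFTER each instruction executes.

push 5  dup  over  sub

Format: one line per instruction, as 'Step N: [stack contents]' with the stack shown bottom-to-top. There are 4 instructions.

Step 1: [5]
Step 2: [5, 5]
Step 3: [5, 5, 5]
Step 4: [5, 0]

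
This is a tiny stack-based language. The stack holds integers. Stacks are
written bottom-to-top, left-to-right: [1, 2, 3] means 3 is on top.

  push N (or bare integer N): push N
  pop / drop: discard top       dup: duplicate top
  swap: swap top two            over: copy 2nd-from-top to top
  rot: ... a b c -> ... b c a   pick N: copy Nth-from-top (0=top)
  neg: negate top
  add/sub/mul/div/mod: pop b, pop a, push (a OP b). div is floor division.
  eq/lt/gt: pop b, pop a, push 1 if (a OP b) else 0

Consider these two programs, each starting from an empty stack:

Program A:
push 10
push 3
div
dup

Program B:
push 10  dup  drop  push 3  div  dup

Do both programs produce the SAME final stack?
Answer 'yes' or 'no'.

Program A trace:
  After 'push 10': [10]
  After 'push 3': [10, 3]
  After 'div': [3]
  After 'dup': [3, 3]
Program A final stack: [3, 3]

Program B trace:
  After 'push 10': [10]
  After 'dup': [10, 10]
  After 'drop': [10]
  After 'push 3': [10, 3]
  After 'div': [3]
  After 'dup': [3, 3]
Program B final stack: [3, 3]
Same: yes

Answer: yes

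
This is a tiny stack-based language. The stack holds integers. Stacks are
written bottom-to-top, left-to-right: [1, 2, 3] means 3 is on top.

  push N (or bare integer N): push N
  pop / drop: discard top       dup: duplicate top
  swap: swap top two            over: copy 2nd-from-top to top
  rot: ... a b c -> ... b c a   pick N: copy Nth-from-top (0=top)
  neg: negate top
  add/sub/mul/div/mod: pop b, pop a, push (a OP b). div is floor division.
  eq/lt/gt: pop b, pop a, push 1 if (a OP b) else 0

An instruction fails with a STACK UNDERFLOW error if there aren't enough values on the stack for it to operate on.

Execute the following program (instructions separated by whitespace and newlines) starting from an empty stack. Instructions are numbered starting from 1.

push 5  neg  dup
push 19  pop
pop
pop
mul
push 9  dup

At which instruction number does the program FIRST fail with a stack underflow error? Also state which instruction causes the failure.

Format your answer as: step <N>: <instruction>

Answer: step 8: mul

Derivation:
Step 1 ('push 5'): stack = [5], depth = 1
Step 2 ('neg'): stack = [-5], depth = 1
Step 3 ('dup'): stack = [-5, -5], depth = 2
Step 4 ('push 19'): stack = [-5, -5, 19], depth = 3
Step 5 ('pop'): stack = [-5, -5], depth = 2
Step 6 ('pop'): stack = [-5], depth = 1
Step 7 ('pop'): stack = [], depth = 0
Step 8 ('mul'): needs 2 value(s) but depth is 0 — STACK UNDERFLOW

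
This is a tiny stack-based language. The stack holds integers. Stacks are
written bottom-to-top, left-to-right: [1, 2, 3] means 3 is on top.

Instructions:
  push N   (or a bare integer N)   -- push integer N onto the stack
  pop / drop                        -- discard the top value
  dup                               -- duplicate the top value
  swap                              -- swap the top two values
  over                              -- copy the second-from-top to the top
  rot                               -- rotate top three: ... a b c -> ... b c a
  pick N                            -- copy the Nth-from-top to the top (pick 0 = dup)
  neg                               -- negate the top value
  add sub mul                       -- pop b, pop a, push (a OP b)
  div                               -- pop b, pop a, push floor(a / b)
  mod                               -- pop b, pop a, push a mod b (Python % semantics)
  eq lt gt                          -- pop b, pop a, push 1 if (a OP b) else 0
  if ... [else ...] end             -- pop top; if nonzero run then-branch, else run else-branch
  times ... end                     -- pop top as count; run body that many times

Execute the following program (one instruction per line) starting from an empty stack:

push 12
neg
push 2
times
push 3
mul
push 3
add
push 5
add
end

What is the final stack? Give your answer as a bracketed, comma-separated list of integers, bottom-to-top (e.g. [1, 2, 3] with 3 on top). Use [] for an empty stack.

Answer: [-76]

Derivation:
After 'push 12': [12]
After 'neg': [-12]
After 'push 2': [-12, 2]
After 'times': [-12]
After 'push 3': [-12, 3]
After 'mul': [-36]
After 'push 3': [-36, 3]
After 'add': [-33]
After 'push 5': [-33, 5]
After 'add': [-28]
After 'push 3': [-28, 3]
After 'mul': [-84]
After 'push 3': [-84, 3]
After 'add': [-81]
After 'push 5': [-81, 5]
After 'add': [-76]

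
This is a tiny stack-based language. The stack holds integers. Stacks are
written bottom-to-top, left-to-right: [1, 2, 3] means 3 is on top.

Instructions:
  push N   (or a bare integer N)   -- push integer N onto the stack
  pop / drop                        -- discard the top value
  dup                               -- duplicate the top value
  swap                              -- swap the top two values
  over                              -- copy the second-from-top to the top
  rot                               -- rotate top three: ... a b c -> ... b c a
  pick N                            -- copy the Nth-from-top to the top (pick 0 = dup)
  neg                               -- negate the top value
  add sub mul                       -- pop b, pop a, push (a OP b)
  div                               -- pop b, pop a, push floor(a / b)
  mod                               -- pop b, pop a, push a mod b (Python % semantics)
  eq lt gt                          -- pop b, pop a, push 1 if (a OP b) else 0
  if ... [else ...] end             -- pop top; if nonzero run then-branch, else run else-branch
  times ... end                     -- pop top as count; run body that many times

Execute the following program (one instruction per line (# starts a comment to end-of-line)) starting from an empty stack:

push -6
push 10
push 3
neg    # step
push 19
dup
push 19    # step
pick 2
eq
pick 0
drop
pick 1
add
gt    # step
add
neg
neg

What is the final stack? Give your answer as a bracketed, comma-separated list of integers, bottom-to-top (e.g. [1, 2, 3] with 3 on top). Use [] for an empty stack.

Answer: [-6, 10, -3, 19]

Derivation:
After 'push -6': [-6]
After 'push 10': [-6, 10]
After 'push 3': [-6, 10, 3]
After 'neg': [-6, 10, -3]
After 'push 19': [-6, 10, -3, 19]
After 'dup': [-6, 10, -3, 19, 19]
After 'push 19': [-6, 10, -3, 19, 19, 19]
After 'pick 2': [-6, 10, -3, 19, 19, 19, 19]
After 'eq': [-6, 10, -3, 19, 19, 1]
After 'pick 0': [-6, 10, -3, 19, 19, 1, 1]
After 'drop': [-6, 10, -3, 19, 19, 1]
After 'pick 1': [-6, 10, -3, 19, 19, 1, 19]
After 'add': [-6, 10, -3, 19, 19, 20]
After 'gt': [-6, 10, -3, 19, 0]
After 'add': [-6, 10, -3, 19]
After 'neg': [-6, 10, -3, -19]
After 'neg': [-6, 10, -3, 19]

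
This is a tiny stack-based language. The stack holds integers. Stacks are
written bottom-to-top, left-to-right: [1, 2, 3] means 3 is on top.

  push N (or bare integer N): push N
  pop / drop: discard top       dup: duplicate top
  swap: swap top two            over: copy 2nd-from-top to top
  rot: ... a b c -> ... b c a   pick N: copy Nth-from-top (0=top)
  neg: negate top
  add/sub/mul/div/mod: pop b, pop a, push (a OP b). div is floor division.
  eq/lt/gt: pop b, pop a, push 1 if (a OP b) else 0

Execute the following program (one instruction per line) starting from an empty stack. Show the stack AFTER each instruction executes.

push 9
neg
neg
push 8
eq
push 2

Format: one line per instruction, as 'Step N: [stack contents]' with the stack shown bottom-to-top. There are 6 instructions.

Step 1: [9]
Step 2: [-9]
Step 3: [9]
Step 4: [9, 8]
Step 5: [0]
Step 6: [0, 2]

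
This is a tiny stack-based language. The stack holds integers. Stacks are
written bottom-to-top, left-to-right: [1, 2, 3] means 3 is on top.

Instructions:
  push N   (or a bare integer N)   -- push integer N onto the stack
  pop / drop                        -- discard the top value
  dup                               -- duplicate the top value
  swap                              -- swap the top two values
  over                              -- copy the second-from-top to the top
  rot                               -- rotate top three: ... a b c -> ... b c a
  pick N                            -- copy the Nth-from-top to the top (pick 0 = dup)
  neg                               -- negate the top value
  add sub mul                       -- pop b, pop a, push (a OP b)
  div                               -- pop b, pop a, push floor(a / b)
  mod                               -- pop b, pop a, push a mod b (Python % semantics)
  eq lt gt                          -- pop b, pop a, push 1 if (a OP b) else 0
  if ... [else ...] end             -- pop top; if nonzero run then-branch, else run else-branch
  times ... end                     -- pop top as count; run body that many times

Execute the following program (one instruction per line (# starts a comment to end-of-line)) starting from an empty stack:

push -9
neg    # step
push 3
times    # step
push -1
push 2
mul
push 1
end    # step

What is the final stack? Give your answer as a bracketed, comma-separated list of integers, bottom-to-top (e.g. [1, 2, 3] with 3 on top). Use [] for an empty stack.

Answer: [9, -2, 1, -2, 1, -2, 1]

Derivation:
After 'push -9': [-9]
After 'neg': [9]
After 'push 3': [9, 3]
After 'times': [9]
After 'push -1': [9, -1]
After 'push 2': [9, -1, 2]
After 'mul': [9, -2]
After 'push 1': [9, -2, 1]
After 'push -1': [9, -2, 1, -1]
After 'push 2': [9, -2, 1, -1, 2]
After 'mul': [9, -2, 1, -2]
After 'push 1': [9, -2, 1, -2, 1]
After 'push -1': [9, -2, 1, -2, 1, -1]
After 'push 2': [9, -2, 1, -2, 1, -1, 2]
After 'mul': [9, -2, 1, -2, 1, -2]
After 'push 1': [9, -2, 1, -2, 1, -2, 1]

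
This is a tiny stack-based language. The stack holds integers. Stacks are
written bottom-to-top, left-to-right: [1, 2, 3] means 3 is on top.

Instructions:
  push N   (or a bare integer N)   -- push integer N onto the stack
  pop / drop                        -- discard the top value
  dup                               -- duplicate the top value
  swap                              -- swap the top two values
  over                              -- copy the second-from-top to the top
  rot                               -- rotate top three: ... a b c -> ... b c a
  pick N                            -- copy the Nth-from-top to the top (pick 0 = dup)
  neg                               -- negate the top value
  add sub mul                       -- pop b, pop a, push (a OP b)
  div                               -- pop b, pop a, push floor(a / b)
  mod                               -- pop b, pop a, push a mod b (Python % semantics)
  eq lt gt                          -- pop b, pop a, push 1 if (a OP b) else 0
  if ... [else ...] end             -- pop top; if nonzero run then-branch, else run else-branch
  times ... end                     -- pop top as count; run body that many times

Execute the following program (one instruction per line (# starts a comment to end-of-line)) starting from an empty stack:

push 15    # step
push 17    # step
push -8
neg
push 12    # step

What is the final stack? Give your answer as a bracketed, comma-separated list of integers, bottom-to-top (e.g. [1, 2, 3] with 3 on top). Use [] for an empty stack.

After 'push 15': [15]
After 'push 17': [15, 17]
After 'push -8': [15, 17, -8]
After 'neg': [15, 17, 8]
After 'push 12': [15, 17, 8, 12]

Answer: [15, 17, 8, 12]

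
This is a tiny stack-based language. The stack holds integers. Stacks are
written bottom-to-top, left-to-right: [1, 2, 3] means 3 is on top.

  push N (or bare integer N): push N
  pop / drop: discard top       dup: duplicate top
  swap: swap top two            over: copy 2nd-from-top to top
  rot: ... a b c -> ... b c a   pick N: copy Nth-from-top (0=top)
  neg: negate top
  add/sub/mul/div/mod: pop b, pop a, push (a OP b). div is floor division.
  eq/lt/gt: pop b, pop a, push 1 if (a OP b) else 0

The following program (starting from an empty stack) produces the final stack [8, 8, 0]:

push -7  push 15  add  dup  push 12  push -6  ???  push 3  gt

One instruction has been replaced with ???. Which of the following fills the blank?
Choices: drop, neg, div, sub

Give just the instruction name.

Answer: div

Derivation:
Stack before ???: [8, 8, 12, -6]
Stack after ???:  [8, 8, -2]
Checking each choice:
  drop: produces [8, 8, 1]
  neg: produces [8, 8, 12, 1]
  div: MATCH
  sub: produces [8, 8, 1]


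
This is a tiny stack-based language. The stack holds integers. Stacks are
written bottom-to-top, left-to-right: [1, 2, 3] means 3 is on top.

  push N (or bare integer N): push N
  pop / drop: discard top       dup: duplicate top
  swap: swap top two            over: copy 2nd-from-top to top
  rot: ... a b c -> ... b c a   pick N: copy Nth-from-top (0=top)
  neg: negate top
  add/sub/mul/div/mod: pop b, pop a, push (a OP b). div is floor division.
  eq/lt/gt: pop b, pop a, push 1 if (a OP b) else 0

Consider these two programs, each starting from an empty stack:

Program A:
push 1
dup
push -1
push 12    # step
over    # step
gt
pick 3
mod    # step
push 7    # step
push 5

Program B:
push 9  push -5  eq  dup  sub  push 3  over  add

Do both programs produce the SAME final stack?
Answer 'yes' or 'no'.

Answer: no

Derivation:
Program A trace:
  After 'push 1': [1]
  After 'dup': [1, 1]
  After 'push -1': [1, 1, -1]
  After 'push 12': [1, 1, -1, 12]
  After 'over': [1, 1, -1, 12, -1]
  After 'gt': [1, 1, -1, 1]
  After 'pick 3': [1, 1, -1, 1, 1]
  After 'mod': [1, 1, -1, 0]
  After 'push 7': [1, 1, -1, 0, 7]
  After 'push 5': [1, 1, -1, 0, 7, 5]
Program A final stack: [1, 1, -1, 0, 7, 5]

Program B trace:
  After 'push 9': [9]
  After 'push -5': [9, -5]
  After 'eq': [0]
  After 'dup': [0, 0]
  After 'sub': [0]
  After 'push 3': [0, 3]
  After 'over': [0, 3, 0]
  After 'add': [0, 3]
Program B final stack: [0, 3]
Same: no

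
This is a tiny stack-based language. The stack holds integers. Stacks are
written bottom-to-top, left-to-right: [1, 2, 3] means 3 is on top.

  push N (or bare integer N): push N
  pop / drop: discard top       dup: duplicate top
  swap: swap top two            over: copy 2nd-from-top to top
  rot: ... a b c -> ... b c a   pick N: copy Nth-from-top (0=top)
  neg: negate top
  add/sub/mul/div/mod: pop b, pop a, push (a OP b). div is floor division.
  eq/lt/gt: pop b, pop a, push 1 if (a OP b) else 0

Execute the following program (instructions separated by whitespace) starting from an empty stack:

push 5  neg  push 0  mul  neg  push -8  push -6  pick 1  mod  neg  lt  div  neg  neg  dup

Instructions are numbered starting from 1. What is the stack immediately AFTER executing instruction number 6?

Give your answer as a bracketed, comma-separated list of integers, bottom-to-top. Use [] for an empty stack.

Step 1 ('push 5'): [5]
Step 2 ('neg'): [-5]
Step 3 ('push 0'): [-5, 0]
Step 4 ('mul'): [0]
Step 5 ('neg'): [0]
Step 6 ('push -8'): [0, -8]

Answer: [0, -8]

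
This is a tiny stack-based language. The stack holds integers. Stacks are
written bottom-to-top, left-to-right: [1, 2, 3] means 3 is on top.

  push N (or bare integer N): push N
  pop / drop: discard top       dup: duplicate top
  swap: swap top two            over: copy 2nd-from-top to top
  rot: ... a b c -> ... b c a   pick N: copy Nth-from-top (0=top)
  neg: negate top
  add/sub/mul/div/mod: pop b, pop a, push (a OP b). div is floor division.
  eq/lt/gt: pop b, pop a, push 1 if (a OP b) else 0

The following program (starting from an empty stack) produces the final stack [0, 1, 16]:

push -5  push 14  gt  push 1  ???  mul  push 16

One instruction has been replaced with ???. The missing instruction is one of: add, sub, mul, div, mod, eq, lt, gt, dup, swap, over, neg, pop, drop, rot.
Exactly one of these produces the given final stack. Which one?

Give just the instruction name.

Stack before ???: [0, 1]
Stack after ???:  [0, 1, 1]
The instruction that transforms [0, 1] -> [0, 1, 1] is: dup

Answer: dup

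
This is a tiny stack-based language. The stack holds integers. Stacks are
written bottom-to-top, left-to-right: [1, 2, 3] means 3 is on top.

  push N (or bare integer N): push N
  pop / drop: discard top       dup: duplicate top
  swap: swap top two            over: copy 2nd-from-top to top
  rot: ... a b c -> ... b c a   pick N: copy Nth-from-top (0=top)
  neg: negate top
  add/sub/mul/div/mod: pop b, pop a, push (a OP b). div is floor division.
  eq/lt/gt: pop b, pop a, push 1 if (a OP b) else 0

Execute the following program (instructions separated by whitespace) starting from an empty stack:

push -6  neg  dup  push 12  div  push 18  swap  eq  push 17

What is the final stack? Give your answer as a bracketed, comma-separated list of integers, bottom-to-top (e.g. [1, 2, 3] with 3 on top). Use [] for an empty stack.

Answer: [6, 0, 17]

Derivation:
After 'push -6': [-6]
After 'neg': [6]
After 'dup': [6, 6]
After 'push 12': [6, 6, 12]
After 'div': [6, 0]
After 'push 18': [6, 0, 18]
After 'swap': [6, 18, 0]
After 'eq': [6, 0]
After 'push 17': [6, 0, 17]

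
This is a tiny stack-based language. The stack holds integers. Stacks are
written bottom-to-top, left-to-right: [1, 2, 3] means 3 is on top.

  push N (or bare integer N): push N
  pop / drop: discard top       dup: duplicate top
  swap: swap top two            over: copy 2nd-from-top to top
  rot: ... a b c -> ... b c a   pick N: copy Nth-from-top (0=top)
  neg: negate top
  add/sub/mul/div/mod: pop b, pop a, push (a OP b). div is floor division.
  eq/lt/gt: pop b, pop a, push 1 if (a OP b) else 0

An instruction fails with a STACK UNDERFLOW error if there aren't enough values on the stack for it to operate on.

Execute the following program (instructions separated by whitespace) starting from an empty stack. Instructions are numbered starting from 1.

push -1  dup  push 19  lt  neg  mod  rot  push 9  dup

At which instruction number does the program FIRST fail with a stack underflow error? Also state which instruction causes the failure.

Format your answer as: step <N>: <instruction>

Step 1 ('push -1'): stack = [-1], depth = 1
Step 2 ('dup'): stack = [-1, -1], depth = 2
Step 3 ('push 19'): stack = [-1, -1, 19], depth = 3
Step 4 ('lt'): stack = [-1, 1], depth = 2
Step 5 ('neg'): stack = [-1, -1], depth = 2
Step 6 ('mod'): stack = [0], depth = 1
Step 7 ('rot'): needs 3 value(s) but depth is 1 — STACK UNDERFLOW

Answer: step 7: rot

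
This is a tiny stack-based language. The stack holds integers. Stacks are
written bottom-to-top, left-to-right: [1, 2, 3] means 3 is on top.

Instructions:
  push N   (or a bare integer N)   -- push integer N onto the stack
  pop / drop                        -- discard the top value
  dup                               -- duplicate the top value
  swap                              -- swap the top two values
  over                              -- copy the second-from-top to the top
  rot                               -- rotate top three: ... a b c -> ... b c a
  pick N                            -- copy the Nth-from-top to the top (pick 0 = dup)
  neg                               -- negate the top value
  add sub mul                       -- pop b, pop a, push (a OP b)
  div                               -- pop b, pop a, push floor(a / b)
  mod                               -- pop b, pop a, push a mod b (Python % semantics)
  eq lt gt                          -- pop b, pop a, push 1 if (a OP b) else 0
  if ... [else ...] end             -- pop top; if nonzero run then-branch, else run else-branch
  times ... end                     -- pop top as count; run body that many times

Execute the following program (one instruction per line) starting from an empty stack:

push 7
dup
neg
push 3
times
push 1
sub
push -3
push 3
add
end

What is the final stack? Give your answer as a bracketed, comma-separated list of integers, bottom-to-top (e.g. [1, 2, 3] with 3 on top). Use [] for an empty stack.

Answer: [7, -8, -1, -1, 0]

Derivation:
After 'push 7': [7]
After 'dup': [7, 7]
After 'neg': [7, -7]
After 'push 3': [7, -7, 3]
After 'times': [7, -7]
After 'push 1': [7, -7, 1]
After 'sub': [7, -8]
After 'push -3': [7, -8, -3]
After 'push 3': [7, -8, -3, 3]
After 'add': [7, -8, 0]
After 'push 1': [7, -8, 0, 1]
After 'sub': [7, -8, -1]
After 'push -3': [7, -8, -1, -3]
After 'push 3': [7, -8, -1, -3, 3]
After 'add': [7, -8, -1, 0]
After 'push 1': [7, -8, -1, 0, 1]
After 'sub': [7, -8, -1, -1]
After 'push -3': [7, -8, -1, -1, -3]
After 'push 3': [7, -8, -1, -1, -3, 3]
After 'add': [7, -8, -1, -1, 0]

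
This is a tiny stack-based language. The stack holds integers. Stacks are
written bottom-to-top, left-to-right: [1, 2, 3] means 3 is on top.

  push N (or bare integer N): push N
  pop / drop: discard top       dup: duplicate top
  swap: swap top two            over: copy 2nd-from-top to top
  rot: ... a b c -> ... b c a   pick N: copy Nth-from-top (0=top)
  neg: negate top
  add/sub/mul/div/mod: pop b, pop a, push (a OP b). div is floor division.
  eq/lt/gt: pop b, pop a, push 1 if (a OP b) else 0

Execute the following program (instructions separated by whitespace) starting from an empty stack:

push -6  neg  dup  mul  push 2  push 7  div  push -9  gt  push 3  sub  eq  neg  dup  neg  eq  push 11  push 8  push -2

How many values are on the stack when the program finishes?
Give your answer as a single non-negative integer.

Answer: 4

Derivation:
After 'push -6': stack = [-6] (depth 1)
After 'neg': stack = [6] (depth 1)
After 'dup': stack = [6, 6] (depth 2)
After 'mul': stack = [36] (depth 1)
After 'push 2': stack = [36, 2] (depth 2)
After 'push 7': stack = [36, 2, 7] (depth 3)
After 'div': stack = [36, 0] (depth 2)
After 'push -9': stack = [36, 0, -9] (depth 3)
After 'gt': stack = [36, 1] (depth 2)
After 'push 3': stack = [36, 1, 3] (depth 3)
After 'sub': stack = [36, -2] (depth 2)
After 'eq': stack = [0] (depth 1)
After 'neg': stack = [0] (depth 1)
After 'dup': stack = [0, 0] (depth 2)
After 'neg': stack = [0, 0] (depth 2)
After 'eq': stack = [1] (depth 1)
After 'push 11': stack = [1, 11] (depth 2)
After 'push 8': stack = [1, 11, 8] (depth 3)
After 'push -2': stack = [1, 11, 8, -2] (depth 4)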